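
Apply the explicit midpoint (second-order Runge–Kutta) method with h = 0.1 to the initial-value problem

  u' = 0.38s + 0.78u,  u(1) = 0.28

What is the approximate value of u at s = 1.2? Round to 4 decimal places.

0.4173

Midpoint: k1 = f(s_n, u_n); k2 = f(s_n + h/2, u_n + (h/2)·k1); u_{n+1} = u_n + h·k2.
s=1.000000, u=0.280000:
  k1 = f(1.000000, 0.280000) = 0.598400
  k2 = f(1.050000, 0.309920) = 0.640738
  u ← 0.280000 + 0.1·0.640738 = 0.344074
s=1.100000, u=0.344074:
  k1 = f(1.100000, 0.344074) = 0.686378
  k2 = f(1.150000, 0.378393) = 0.732146
  u ← 0.344074 + 0.1·0.732146 = 0.417288
u(1.2) ≈ 0.4173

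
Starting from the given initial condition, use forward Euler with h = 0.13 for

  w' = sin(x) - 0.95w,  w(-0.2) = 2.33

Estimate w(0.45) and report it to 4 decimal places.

1.2524

Euler: w_{n+1} = w_n + h·f(x_n, w_n).
x=-0.200000, w=2.330000: f=-2.412169 → w ← 2.330000 + 0.13·(-2.412169) = 2.016418
x=-0.070000, w=2.016418: f=-1.985540 → w ← 2.016418 + 0.13·(-1.985540) = 1.758298
x=0.060000, w=1.758298: f=-1.610419 → w ← 1.758298 + 0.13·(-1.610419) = 1.548943
x=0.190000, w=1.548943: f=-1.282637 → w ← 1.548943 + 0.13·(-1.282637) = 1.382200
x=0.320000, w=1.382200: f=-0.998524 → w ← 1.382200 + 0.13·(-0.998524) = 1.252392
w(0.45) ≈ 1.2524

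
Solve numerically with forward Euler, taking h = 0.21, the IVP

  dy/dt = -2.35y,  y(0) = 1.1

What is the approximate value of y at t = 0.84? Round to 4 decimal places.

0.0724

Euler: y_{n+1} = y_n + h·f(t_n, y_n).
t=0.000000, y=1.100000: f=-2.585000 → y ← 1.100000 + 0.21·(-2.585000) = 0.557150
t=0.210000, y=0.557150: f=-1.309303 → y ← 0.557150 + 0.21·(-1.309303) = 0.282196
t=0.420000, y=0.282196: f=-0.663162 → y ← 0.282196 + 0.21·(-0.663162) = 0.142933
t=0.630000, y=0.142933: f=-0.335891 → y ← 0.142933 + 0.21·(-0.335891) = 0.072395
y(0.84) ≈ 0.0724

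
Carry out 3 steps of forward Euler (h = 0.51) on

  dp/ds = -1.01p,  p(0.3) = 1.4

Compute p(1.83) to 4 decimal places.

Euler: p_{n+1} = p_n + h·f(s_n, p_n).
s=0.300000, p=1.400000: f=-1.414000 → p ← 1.400000 + 0.51·(-1.414000) = 0.678860
s=0.810000, p=0.678860: f=-0.685649 → p ← 0.678860 + 0.51·(-0.685649) = 0.329179
s=1.320000, p=0.329179: f=-0.332471 → p ← 0.329179 + 0.51·(-0.332471) = 0.159619
p(1.83) ≈ 0.1596

0.1596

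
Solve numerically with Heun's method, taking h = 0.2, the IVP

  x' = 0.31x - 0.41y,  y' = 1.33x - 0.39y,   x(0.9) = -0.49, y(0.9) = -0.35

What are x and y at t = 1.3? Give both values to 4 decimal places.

-0.4768, -0.5393

Heun on (x,y): k1 = f(t_n, state_n); k2 = f(t_n + h, state_n + h·k1); state_{n+1} = state_n + (h/2)·(k1 + k2).
0.900000: (-0.490000, -0.350000)
  k1 = (-0.008400, -0.515200)
  predictor → (-0.491680, -0.453040)
  k2 = (0.033326, -0.477249)
  → (-0.487507, -0.449245)
1.100000: (-0.487507, -0.449245)
  k1 = (0.033063, -0.473179)
  predictor → (-0.480895, -0.543881)
  k2 = (0.073914, -0.427477)
  → (-0.476810, -0.539310)
(x(1.3), y(1.3)) ≈ (-0.4768, -0.5393)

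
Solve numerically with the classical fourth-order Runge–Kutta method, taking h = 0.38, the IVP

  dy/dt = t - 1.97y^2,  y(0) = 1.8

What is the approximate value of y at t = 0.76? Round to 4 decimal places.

0.5904

RK4: k1 = f(t_n, y_n); k2 = f(t_n + h/2, y_n + (h/2)·k1); k3 = f(t_n + h/2, y_n + (h/2)·k2); k4 = f(t_n + h, y_n + h·k3); y_{n+1} = y_n + (h/6)·(k1 + 2k2 + 2k3 + k4).
t=0.000000, y=1.800000:
  k1 = f(0.000000, 1.800000) = -6.382800
  k2 = f(0.190000, 0.587268) = -0.489421
  k3 = f(0.190000, 1.707010) = -5.550350
  k4 = f(0.380000, -0.309133) = 0.191740
  y ← 1.800000 + (0.38/6)·(k1 + 2k2 + 2k3 + k4) = 0.642862
t=0.380000, y=0.642862:
  k1 = f(0.380000, 0.642862) = -0.434145
  k2 = f(0.570000, 0.560374) = -0.048618
  k3 = f(0.570000, 0.633624) = -0.220915
  k4 = f(0.760000, 0.558914) = 0.144602
  y ← 0.642862 + (0.38/6)·(k1 + 2k2 + 2k3 + k4) = 0.590383
y(0.76) ≈ 0.5904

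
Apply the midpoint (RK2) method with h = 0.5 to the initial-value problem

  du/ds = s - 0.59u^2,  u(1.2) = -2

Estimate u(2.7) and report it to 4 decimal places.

Midpoint: k1 = f(s_n, u_n); k2 = f(s_n + h/2, u_n + (h/2)·k1); u_{n+1} = u_n + h·k2.
s=1.200000, u=-2.000000:
  k1 = f(1.200000, -2.000000) = -1.160000
  k2 = f(1.450000, -2.290000) = -1.644019
  u ← -2.000000 + 0.5·(-1.644019) = -2.822010
s=1.700000, u=-2.822010:
  k1 = f(1.700000, -2.822010) = -2.998605
  k2 = f(1.950000, -3.571661) = -5.576489
  u ← -2.822010 + 0.5·(-5.576489) = -5.610254
s=2.200000, u=-5.610254:
  k1 = f(2.200000, -5.610254) = -16.370220
  k2 = f(2.450000, -9.702809) = -53.095256
  u ← -5.610254 + 0.5·(-53.095256) = -32.157882
u(2.7) ≈ -32.1579

-32.1579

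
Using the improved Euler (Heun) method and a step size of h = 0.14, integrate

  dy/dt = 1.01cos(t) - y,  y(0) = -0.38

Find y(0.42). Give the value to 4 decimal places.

0.0834

Heun: k1 = f(t_n, y_n); k2 = f(t_n + h, y_n + h·k1); y_{n+1} = y_n + (h/2)·(k1 + k2).
t=0.000000, y=-0.380000:
  k1 = f(0.000000, -0.380000) = 1.390000
  k2 = f(0.140000, -0.185400) = 1.185518
  y ← -0.380000 + (0.14/2)·(1.390000 + 1.185518) = -0.199714
t=0.140000, y=-0.199714:
  k1 = f(0.140000, -0.199714) = 1.199832
  k2 = f(0.280000, -0.031737) = 1.002403
  y ← -0.199714 + (0.14/2)·(1.199832 + 1.002403) = -0.045557
t=0.280000, y=-0.045557:
  k1 = f(0.280000, -0.045557) = 1.016223
  k2 = f(0.420000, 0.096714) = 0.825506
  y ← -0.045557 + (0.14/2)·(1.016223 + 0.825506) = 0.083364
y(0.42) ≈ 0.0834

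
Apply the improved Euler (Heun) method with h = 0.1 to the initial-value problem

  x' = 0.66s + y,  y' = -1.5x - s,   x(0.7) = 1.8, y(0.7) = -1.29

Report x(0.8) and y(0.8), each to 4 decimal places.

Heun on (x,y): k1 = f(s_n, state_n); k2 = f(s_n + h, state_n + h·k1); state_{n+1} = state_n + (h/2)·(k1 + k2).
0.700000: (1.800000, -1.290000)
  k1 = (-0.828000, -3.400000)
  predictor → (1.717200, -1.630000)
  k2 = (-1.102000, -3.375800)
  → (1.703500, -1.628790)
(x(0.8), y(0.8)) ≈ (1.7035, -1.6288)

1.7035, -1.6288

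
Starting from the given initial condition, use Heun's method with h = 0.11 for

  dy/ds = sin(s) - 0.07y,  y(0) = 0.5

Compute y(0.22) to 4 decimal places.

Heun: k1 = f(s_n, y_n); k2 = f(s_n + h, y_n + h·k1); y_{n+1} = y_n + (h/2)·(k1 + k2).
s=0.000000, y=0.500000:
  k1 = f(0.000000, 0.500000) = -0.035000
  k2 = f(0.110000, 0.496150) = 0.075048
  y ← 0.500000 + (0.11/2)·(-0.035000 + 0.075048) = 0.502203
s=0.110000, y=0.502203:
  k1 = f(0.110000, 0.502203) = 0.074624
  k2 = f(0.220000, 0.510411) = 0.182501
  y ← 0.502203 + (0.11/2)·(0.074624 + 0.182501) = 0.516345
y(0.22) ≈ 0.5163

0.5163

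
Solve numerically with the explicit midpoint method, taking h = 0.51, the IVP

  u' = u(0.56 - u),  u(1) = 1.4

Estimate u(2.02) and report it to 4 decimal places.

Midpoint: k1 = f(t_n, u_n); k2 = f(t_n + h/2, u_n + (h/2)·k1); u_{n+1} = u_n + h·k2.
t=1.000000, u=1.400000:
  k1 = f(1.000000, 1.400000) = -1.176000
  k2 = f(1.255000, 1.100120) = -0.594197
  u ← 1.400000 + 0.51·(-0.594197) = 1.096960
t=1.510000, u=1.096960:
  k1 = f(1.510000, 1.096960) = -0.589023
  k2 = f(1.765000, 0.946759) = -0.366167
  u ← 1.096960 + 0.51·(-0.366167) = 0.910214
u(2.02) ≈ 0.9102

0.9102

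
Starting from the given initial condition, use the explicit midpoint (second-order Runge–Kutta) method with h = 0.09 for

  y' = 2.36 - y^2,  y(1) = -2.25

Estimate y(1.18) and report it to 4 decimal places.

Midpoint: k1 = f(t_n, y_n); k2 = f(t_n + h/2, y_n + (h/2)·k1); y_{n+1} = y_n + h·k2.
t=1.000000, y=-2.250000:
  k1 = f(1.000000, -2.250000) = -2.702500
  k2 = f(1.045000, -2.371612) = -3.264546
  y ← -2.250000 + 0.09·(-3.264546) = -2.543809
t=1.090000, y=-2.543809:
  k1 = f(1.090000, -2.543809) = -4.110965
  k2 = f(1.135000, -2.728803) = -5.086363
  y ← -2.543809 + 0.09·(-5.086363) = -3.001582
y(1.18) ≈ -3.0016

-3.0016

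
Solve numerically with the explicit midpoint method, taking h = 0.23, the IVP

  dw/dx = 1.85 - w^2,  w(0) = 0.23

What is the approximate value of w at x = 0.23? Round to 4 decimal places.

0.6116

Midpoint: k1 = f(x_n, w_n); k2 = f(x_n + h/2, w_n + (h/2)·k1); w_{n+1} = w_n + h·k2.
x=0.000000, w=0.230000:
  k1 = f(0.000000, 0.230000) = 1.797100
  k2 = f(0.115000, 0.436667) = 1.659322
  w ← 0.230000 + 0.23·1.659322 = 0.611644
w(0.23) ≈ 0.6116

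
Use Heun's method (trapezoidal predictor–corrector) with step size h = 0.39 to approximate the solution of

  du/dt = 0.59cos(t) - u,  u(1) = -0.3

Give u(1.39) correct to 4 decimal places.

Heun: k1 = f(t_n, u_n); k2 = f(t_n + h, u_n + h·k1); u_{n+1} = u_n + (h/2)·(k1 + k2).
t=1.000000, u=-0.300000:
  k1 = f(1.000000, -0.300000) = 0.618778
  k2 = f(1.390000, -0.058676) = 0.164766
  u ← -0.300000 + (0.39/2)·(0.618778 + 0.164766) = -0.147209
u(1.39) ≈ -0.1472

-0.1472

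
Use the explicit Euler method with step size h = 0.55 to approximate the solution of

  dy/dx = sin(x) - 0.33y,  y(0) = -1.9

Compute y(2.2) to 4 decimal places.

0.2893

Euler: y_{n+1} = y_n + h·f(x_n, y_n).
x=0.000000, y=-1.900000: f=0.627000 → y ← -1.900000 + 0.55·0.627000 = -1.555150
x=0.550000, y=-1.555150: f=1.035887 → y ← -1.555150 + 0.55·1.035887 = -0.985412
x=1.100000, y=-0.985412: f=1.216393 → y ← -0.985412 + 0.55·1.216393 = -0.316396
x=1.650000, y=-0.316396: f=1.101276 → y ← -0.316396 + 0.55·1.101276 = 0.289306
y(2.2) ≈ 0.2893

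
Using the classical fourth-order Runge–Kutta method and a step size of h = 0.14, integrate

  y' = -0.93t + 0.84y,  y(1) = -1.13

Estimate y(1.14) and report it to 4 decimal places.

-1.4187

RK4: k1 = f(t_n, y_n); k2 = f(t_n + h/2, y_n + (h/2)·k1); k3 = f(t_n + h/2, y_n + (h/2)·k2); k4 = f(t_n + h, y_n + h·k3); y_{n+1} = y_n + (h/6)·(k1 + 2k2 + 2k3 + k4).
t=1.000000, y=-1.130000:
  k1 = f(1.000000, -1.130000) = -1.879200
  k2 = f(1.070000, -1.261544) = -2.054797
  k3 = f(1.070000, -1.273836) = -2.065122
  k4 = f(1.140000, -1.419117) = -2.252258
  y ← -1.130000 + (0.14/6)·(k1 + 2k2 + 2k3 + k4) = -1.418664
y(1.14) ≈ -1.4187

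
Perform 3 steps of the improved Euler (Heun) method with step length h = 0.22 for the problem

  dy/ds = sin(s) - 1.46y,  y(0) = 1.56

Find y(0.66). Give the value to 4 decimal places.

Heun: k1 = f(s_n, y_n); k2 = f(s_n + h, y_n + h·k1); y_{n+1} = y_n + (h/2)·(k1 + k2).
s=0.000000, y=1.560000:
  k1 = f(0.000000, 1.560000) = -2.277600
  k2 = f(0.220000, 1.058928) = -1.327805
  y ← 1.560000 + (0.22/2)·(-2.277600 + (-1.327805)) = 1.163405
s=0.220000, y=1.163405:
  k1 = f(0.220000, 1.163405) = -1.480342
  k2 = f(0.440000, 0.837730) = -0.797147
  y ← 1.163405 + (0.22/2)·(-1.480342 + (-0.797147)) = 0.912882
s=0.440000, y=0.912882:
  k1 = f(0.440000, 0.912882) = -0.906868
  k2 = f(0.660000, 0.713371) = -0.428404
  y ← 0.912882 + (0.22/2)·(-0.906868 + (-0.428404)) = 0.766002
y(0.66) ≈ 0.7660

0.7660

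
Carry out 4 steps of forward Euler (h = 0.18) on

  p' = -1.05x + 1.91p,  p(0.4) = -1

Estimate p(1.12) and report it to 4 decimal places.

-4.0130

Euler: p_{n+1} = p_n + h·f(x_n, p_n).
x=0.400000, p=-1.000000: f=-2.330000 → p ← -1.000000 + 0.18·(-2.330000) = -1.419400
x=0.580000, p=-1.419400: f=-3.320054 → p ← -1.419400 + 0.18·(-3.320054) = -2.017010
x=0.760000, p=-2.017010: f=-4.650489 → p ← -2.017010 + 0.18·(-4.650489) = -2.854098
x=0.940000, p=-2.854098: f=-6.438327 → p ← -2.854098 + 0.18·(-6.438327) = -4.012996
p(1.12) ≈ -4.0130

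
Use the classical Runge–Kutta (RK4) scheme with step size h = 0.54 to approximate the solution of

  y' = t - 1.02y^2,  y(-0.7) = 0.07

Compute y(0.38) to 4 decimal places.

-0.1258

RK4: k1 = f(t_n, y_n); k2 = f(t_n + h/2, y_n + (h/2)·k1); k3 = f(t_n + h/2, y_n + (h/2)·k2); k4 = f(t_n + h, y_n + h·k3); y_{n+1} = y_n + (h/6)·(k1 + 2k2 + 2k3 + k4).
t=-0.700000, y=0.070000:
  k1 = f(-0.700000, 0.070000) = -0.704998
  k2 = f(-0.430000, -0.120349) = -0.444774
  k3 = f(-0.430000, -0.050089) = -0.432559
  k4 = f(-0.160000, -0.163582) = -0.187294
  y ← 0.070000 + (0.54/6)·(k1 + 2k2 + 2k3 + k4) = -0.168226
t=-0.160000, y=-0.168226:
  k1 = f(-0.160000, -0.168226) = -0.188866
  k2 = f(0.110000, -0.219220) = 0.060981
  k3 = f(0.110000, -0.151761) = 0.086508
  k4 = f(0.380000, -0.121512) = 0.364940
  y ← -0.168226 + (0.54/6)·(k1 + 2k2 + 2k3 + k4) = -0.125831
y(0.38) ≈ -0.1258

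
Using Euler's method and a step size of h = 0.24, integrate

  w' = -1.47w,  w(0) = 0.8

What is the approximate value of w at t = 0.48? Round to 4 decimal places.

0.3351

Euler: w_{n+1} = w_n + h·f(t_n, w_n).
t=0.000000, w=0.800000: f=-1.176000 → w ← 0.800000 + 0.24·(-1.176000) = 0.517760
t=0.240000, w=0.517760: f=-0.761107 → w ← 0.517760 + 0.24·(-0.761107) = 0.335094
w(0.48) ≈ 0.3351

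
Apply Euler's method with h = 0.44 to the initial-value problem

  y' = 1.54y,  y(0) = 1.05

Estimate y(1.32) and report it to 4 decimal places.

Euler: y_{n+1} = y_n + h·f(x_n, y_n).
x=0.000000, y=1.050000: f=1.617000 → y ← 1.050000 + 0.44·1.617000 = 1.761480
x=0.440000, y=1.761480: f=2.712679 → y ← 1.761480 + 0.44·2.712679 = 2.955059
x=0.880000, y=2.955059: f=4.550791 → y ← 2.955059 + 0.44·4.550791 = 4.957407
y(1.32) ≈ 4.9574

4.9574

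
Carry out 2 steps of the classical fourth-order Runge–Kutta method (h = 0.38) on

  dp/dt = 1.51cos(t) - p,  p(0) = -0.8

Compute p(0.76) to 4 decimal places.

RK4: k1 = f(t_n, p_n); k2 = f(t_n + h/2, p_n + (h/2)·k1); k3 = f(t_n + h/2, p_n + (h/2)·k2); k4 = f(t_n + h, p_n + h·k3); p_{n+1} = p_n + (h/6)·(k1 + 2k2 + 2k3 + k4).
t=0.000000, p=-0.800000:
  k1 = f(0.000000, -0.800000) = 2.310000
  k2 = f(0.190000, -0.361100) = 1.843926
  k3 = f(0.190000, -0.449654) = 1.932480
  k4 = f(0.380000, -0.065657) = 1.467941
  p ← -0.800000 + (0.38/6)·(k1 + 2k2 + 2k3 + k4) = -0.082386
t=0.380000, p=-0.082386:
  k1 = f(0.380000, -0.082386) = 1.484669
  k2 = f(0.570000, 0.199702) = 1.071569
  k3 = f(0.570000, 0.121213) = 1.150058
  k4 = f(0.760000, 0.354636) = 0.739866
  p ← -0.082386 + (0.38/6)·(k1 + 2k2 + 2k3 + k4) = 0.339908
p(0.76) ≈ 0.3399

0.3399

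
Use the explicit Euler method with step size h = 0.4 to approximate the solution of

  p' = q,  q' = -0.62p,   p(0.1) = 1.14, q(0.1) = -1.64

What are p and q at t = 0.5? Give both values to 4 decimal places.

0.4840, -1.9227

Euler on (p,q): p_{n+1} = p_n + h·p', q_{n+1} = q_n + h·q'.
0.100000: (1.140000, -1.640000); f=(-1.640000, -0.706800) → (0.484000, -1.922720)
(p(0.5), q(0.5)) ≈ (0.4840, -1.9227)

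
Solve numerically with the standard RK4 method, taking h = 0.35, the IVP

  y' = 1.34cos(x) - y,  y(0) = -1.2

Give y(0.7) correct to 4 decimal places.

RK4: k1 = f(x_n, y_n); k2 = f(x_n + h/2, y_n + (h/2)·k1); k3 = f(x_n + h/2, y_n + (h/2)·k2); k4 = f(x_n + h, y_n + h·k3); y_{n+1} = y_n + (h/6)·(k1 + 2k2 + 2k3 + k4).
x=0.000000, y=-1.200000:
  k1 = f(0.000000, -1.200000) = 2.540000
  k2 = f(0.175000, -0.755500) = 2.075034
  k3 = f(0.175000, -0.836869) = 2.156403
  k4 = f(0.350000, -0.445259) = 1.704018
  y ← -1.200000 + (0.35/6)·(k1 + 2k2 + 2k3 + k4) = -0.458765
x=0.350000, y=-0.458765:
  k1 = f(0.350000, -0.458765) = 1.717524
  k2 = f(0.525000, -0.158198) = 1.317732
  k3 = f(0.525000, -0.228162) = 1.387696
  k4 = f(0.700000, 0.026929) = 0.997960
  y ← -0.458765 + (0.35/6)·(k1 + 2k2 + 2k3 + k4) = 0.015272
y(0.7) ≈ 0.0153

0.0153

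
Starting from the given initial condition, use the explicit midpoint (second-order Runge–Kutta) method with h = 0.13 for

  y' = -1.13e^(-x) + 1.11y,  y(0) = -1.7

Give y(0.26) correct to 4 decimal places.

-2.5681

Midpoint: k1 = f(x_n, y_n); k2 = f(x_n + h/2, y_n + (h/2)·k1); y_{n+1} = y_n + h·k2.
x=0.000000, y=-1.700000:
  k1 = f(0.000000, -1.700000) = -3.017000
  k2 = f(0.065000, -1.896105) = -3.163563
  y ← -1.700000 + 0.13·(-3.163563) = -2.111263
x=0.130000, y=-2.111263:
  k1 = f(0.130000, -2.111263) = -3.335750
  k2 = f(0.195000, -2.328087) = -3.513980
  y ← -2.111263 + 0.13·(-3.513980) = -2.568081
y(0.26) ≈ -2.5681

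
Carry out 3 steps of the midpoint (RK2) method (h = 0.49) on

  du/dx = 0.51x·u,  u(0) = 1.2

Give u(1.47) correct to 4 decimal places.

2.0446

Midpoint: k1 = f(x_n, u_n); k2 = f(x_n + h/2, u_n + (h/2)·k1); u_{n+1} = u_n + h·k2.
x=0.000000, u=1.200000:
  k1 = f(0.000000, 1.200000) = 0.000000
  k2 = f(0.245000, 1.200000) = 0.149940
  u ← 1.200000 + 0.49·0.149940 = 1.273471
x=0.490000, u=1.273471:
  k1 = f(0.490000, 1.273471) = 0.318240
  k2 = f(0.735000, 1.351439) = 0.506587
  u ← 1.273471 + 0.49·0.506587 = 1.521698
x=0.980000, u=1.521698:
  k1 = f(0.980000, 1.521698) = 0.760545
  k2 = f(1.225000, 1.708032) = 1.067093
  u ← 1.521698 + 0.49·1.067093 = 2.044574
u(1.47) ≈ 2.0446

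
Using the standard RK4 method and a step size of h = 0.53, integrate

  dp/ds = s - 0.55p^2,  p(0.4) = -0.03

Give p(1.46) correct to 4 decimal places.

0.8459

RK4: k1 = f(s_n, p_n); k2 = f(s_n + h/2, p_n + (h/2)·k1); k3 = f(s_n + h/2, p_n + (h/2)·k2); k4 = f(s_n + h, p_n + h·k3); p_{n+1} = p_n + (h/6)·(k1 + 2k2 + 2k3 + k4).
s=0.400000, p=-0.030000:
  k1 = f(0.400000, -0.030000) = 0.399505
  k2 = f(0.665000, 0.075869) = 0.661834
  k3 = f(0.665000, 0.145386) = 0.653375
  k4 = f(0.930000, 0.316289) = 0.874979
  p ← -0.030000 + (0.53/6)·(k1 + 2k2 + 2k3 + k4) = 0.314933
s=0.930000, p=0.314933:
  k1 = f(0.930000, 0.314933) = 0.875449
  k2 = f(1.195000, 0.546927) = 1.030479
  k3 = f(1.195000, 0.588010) = 1.004834
  k4 = f(1.460000, 0.847495) = 1.064964
  p ← 0.314933 + (0.53/6)·(k1 + 2k2 + 2k3 + k4) = 0.845908
p(1.46) ≈ 0.8459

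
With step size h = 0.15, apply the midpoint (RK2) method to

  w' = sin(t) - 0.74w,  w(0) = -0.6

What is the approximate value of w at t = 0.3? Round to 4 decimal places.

Midpoint: k1 = f(t_n, w_n); k2 = f(t_n + h/2, w_n + (h/2)·k1); w_{n+1} = w_n + h·k2.
t=0.000000, w=-0.600000:
  k1 = f(0.000000, -0.600000) = 0.444000
  k2 = f(0.075000, -0.566700) = 0.494288
  w ← -0.600000 + 0.15·0.494288 = -0.525857
t=0.150000, w=-0.525857:
  k1 = f(0.150000, -0.525857) = 0.538572
  k2 = f(0.225000, -0.485464) = 0.582350
  w ← -0.525857 + 0.15·0.582350 = -0.438504
w(0.3) ≈ -0.4385

-0.4385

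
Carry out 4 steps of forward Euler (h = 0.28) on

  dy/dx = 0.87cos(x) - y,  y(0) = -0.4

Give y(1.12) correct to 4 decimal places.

Euler: y_{n+1} = y_n + h·f(x_n, y_n).
x=0.000000, y=-0.400000: f=1.270000 → y ← -0.400000 + 0.28·1.270000 = -0.044400
x=0.280000, y=-0.044400: f=0.880518 → y ← -0.044400 + 0.28·0.880518 = 0.202145
x=0.560000, y=0.202145: f=0.534967 → y ← 0.202145 + 0.28·0.534967 = 0.351936
x=0.840000, y=0.351936: f=0.228757 → y ← 0.351936 + 0.28·0.228757 = 0.415988
y(1.12) ≈ 0.4160

0.4160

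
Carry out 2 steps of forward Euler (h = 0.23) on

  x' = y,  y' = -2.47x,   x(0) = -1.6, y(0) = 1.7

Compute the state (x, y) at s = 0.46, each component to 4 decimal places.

Euler on (x,y): x_{n+1} = x_n + h·x', y_{n+1} = y_n + h·y'.
0.000000: (-1.600000, 1.700000); f=(1.700000, 3.952000) → (-1.209000, 2.608960)
0.230000: (-1.209000, 2.608960); f=(2.608960, 2.986230) → (-0.608939, 3.295793)
(x(0.46), y(0.46)) ≈ (-0.6089, 3.2958)

-0.6089, 3.2958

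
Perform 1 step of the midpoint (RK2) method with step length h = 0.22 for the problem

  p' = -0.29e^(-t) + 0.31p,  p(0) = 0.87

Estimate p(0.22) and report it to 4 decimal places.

Midpoint: k1 = f(t_n, p_n); k2 = f(t_n + h/2, p_n + (h/2)·k1); p_{n+1} = p_n + h·k2.
t=0.000000, p=0.870000:
  k1 = f(0.000000, 0.870000) = -0.020300
  k2 = f(0.110000, 0.867767) = 0.009216
  p ← 0.870000 + 0.22·0.009216 = 0.872027
p(0.22) ≈ 0.8720

0.8720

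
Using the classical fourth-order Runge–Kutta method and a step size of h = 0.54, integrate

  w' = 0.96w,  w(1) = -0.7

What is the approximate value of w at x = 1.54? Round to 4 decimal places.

RK4: k1 = f(x_n, w_n); k2 = f(x_n + h/2, w_n + (h/2)·k1); k3 = f(x_n + h/2, w_n + (h/2)·k2); k4 = f(x_n + h, w_n + h·k3); w_{n+1} = w_n + (h/6)·(k1 + 2k2 + 2k3 + k4).
x=1.000000, w=-0.700000:
  k1 = f(1.000000, -0.700000) = -0.672000
  k2 = f(1.270000, -0.881440) = -0.846182
  k3 = f(1.270000, -0.928469) = -0.891330
  k4 = f(1.540000, -1.181318) = -1.134066
  w ← -0.700000 + (0.54/6)·(k1 + 2k2 + 2k3 + k4) = -1.175298
w(1.54) ≈ -1.1753

-1.1753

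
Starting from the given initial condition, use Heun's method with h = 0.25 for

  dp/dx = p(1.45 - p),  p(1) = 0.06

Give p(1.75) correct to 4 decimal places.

0.1624

Heun: k1 = f(x_n, p_n); k2 = f(x_n + h, p_n + h·k1); p_{n+1} = p_n + (h/2)·(k1 + k2).
x=1.000000, p=0.060000:
  k1 = f(1.000000, 0.060000) = 0.083400
  k2 = f(1.250000, 0.080850) = 0.110696
  p ← 0.060000 + (0.25/2)·(0.083400 + 0.110696) = 0.084262
x=1.250000, p=0.084262:
  k1 = f(1.250000, 0.084262) = 0.115080
  k2 = f(1.500000, 0.113032) = 0.151120
  p ← 0.084262 + (0.25/2)·(0.115080 + 0.151120) = 0.117537
x=1.500000, p=0.117537:
  k1 = f(1.500000, 0.117537) = 0.156614
  k2 = f(1.750000, 0.156690) = 0.202649
  p ← 0.117537 + (0.25/2)·(0.156614 + 0.202649) = 0.162445
p(1.75) ≈ 0.1624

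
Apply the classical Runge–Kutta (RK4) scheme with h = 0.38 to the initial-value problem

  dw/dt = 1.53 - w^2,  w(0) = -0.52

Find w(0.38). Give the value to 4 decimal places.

0.0266

RK4: k1 = f(t_n, w_n); k2 = f(t_n + h/2, w_n + (h/2)·k1); k3 = f(t_n + h/2, w_n + (h/2)·k2); k4 = f(t_n + h, w_n + h·k3); w_{n+1} = w_n + (h/6)·(k1 + 2k2 + 2k3 + k4).
t=0.000000, w=-0.520000:
  k1 = f(0.000000, -0.520000) = 1.259600
  k2 = f(0.190000, -0.280676) = 1.451221
  k3 = f(0.190000, -0.244268) = 1.470333
  k4 = f(0.380000, 0.038727) = 1.528500
  w ← -0.520000 + (0.38/6)·(k1 + 2k2 + 2k3 + k4) = 0.026643
w(0.38) ≈ 0.0266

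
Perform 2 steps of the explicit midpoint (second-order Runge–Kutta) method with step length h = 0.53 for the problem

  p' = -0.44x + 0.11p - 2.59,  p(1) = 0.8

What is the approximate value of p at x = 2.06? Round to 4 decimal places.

Midpoint: k1 = f(x_n, p_n); k2 = f(x_n + h/2, p_n + (h/2)·k1); p_{n+1} = p_n + h·k2.
x=1.000000, p=0.800000:
  k1 = f(1.000000, 0.800000) = -2.942000
  k2 = f(1.265000, 0.020370) = -3.144359
  p ← 0.800000 + 0.53·(-3.144359) = -0.866510
x=1.530000, p=-0.866510:
  k1 = f(1.530000, -0.866510) = -3.358516
  k2 = f(1.795000, -1.756517) = -3.573017
  p ← -0.866510 + 0.53·(-3.573017) = -2.760209
p(2.06) ≈ -2.7602

-2.7602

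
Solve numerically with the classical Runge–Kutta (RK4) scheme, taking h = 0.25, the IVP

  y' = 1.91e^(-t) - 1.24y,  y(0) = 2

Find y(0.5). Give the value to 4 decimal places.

1.6217

RK4: k1 = f(t_n, y_n); k2 = f(t_n + h/2, y_n + (h/2)·k1); k3 = f(t_n + h/2, y_n + (h/2)·k2); k4 = f(t_n + h, y_n + h·k3); y_{n+1} = y_n + (h/6)·(k1 + 2k2 + 2k3 + k4).
t=0.000000, y=2.000000:
  k1 = f(0.000000, 2.000000) = -0.570000
  k2 = f(0.125000, 1.928750) = -0.706081
  k3 = f(0.125000, 1.911740) = -0.684988
  k4 = f(0.250000, 1.828753) = -0.780144
  y ← 2.000000 + (0.25/6)·(k1 + 2k2 + 2k3 + k4) = 1.827822
t=0.250000, y=1.827822:
  k1 = f(0.250000, 1.827822) = -0.778989
  k2 = f(0.375000, 1.730448) = -0.833033
  k3 = f(0.375000, 1.723692) = -0.824656
  k4 = f(0.500000, 1.621658) = -0.852382
  y ← 1.827822 + (0.25/6)·(k1 + 2k2 + 2k3 + k4) = 1.621707
y(0.5) ≈ 1.6217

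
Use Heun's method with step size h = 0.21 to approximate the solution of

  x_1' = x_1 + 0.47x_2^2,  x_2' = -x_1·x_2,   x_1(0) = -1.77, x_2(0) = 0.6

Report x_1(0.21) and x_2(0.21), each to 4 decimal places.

-2.1258, 0.8935

Heun on (x_1,x_2): k1 = f(s_n, state_n); k2 = f(s_n + h, state_n + h·k1); state_{n+1} = state_n + (h/2)·(k1 + k2).
0.000000: (-1.770000, 0.600000)
  k1 = (-1.600800, 1.062000)
  predictor → (-2.106168, 0.823020)
  k2 = (-1.787808, 1.733418)
  → (-2.125804, 0.893519)
(x_1(0.21), x_2(0.21)) ≈ (-2.1258, 0.8935)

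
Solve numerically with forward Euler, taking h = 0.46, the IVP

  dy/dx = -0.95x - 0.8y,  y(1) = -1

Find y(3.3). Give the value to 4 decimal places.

-2.5651

Euler: y_{n+1} = y_n + h·f(x_n, y_n).
x=1.000000, y=-1.000000: f=-0.150000 → y ← -1.000000 + 0.46·(-0.150000) = -1.069000
x=1.460000, y=-1.069000: f=-0.531800 → y ← -1.069000 + 0.46·(-0.531800) = -1.313628
x=1.920000, y=-1.313628: f=-0.773098 → y ← -1.313628 + 0.46·(-0.773098) = -1.669253
x=2.380000, y=-1.669253: f=-0.925598 → y ← -1.669253 + 0.46·(-0.925598) = -2.095028
x=2.840000, y=-2.095028: f=-1.021978 → y ← -2.095028 + 0.46·(-1.021978) = -2.565138
y(3.3) ≈ -2.5651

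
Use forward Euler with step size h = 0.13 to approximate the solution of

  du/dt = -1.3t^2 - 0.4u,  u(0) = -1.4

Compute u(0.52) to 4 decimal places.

Euler: u_{n+1} = u_n + h·f(t_n, u_n).
t=0.000000, u=-1.400000: f=0.560000 → u ← -1.400000 + 0.13·0.560000 = -1.327200
t=0.130000, u=-1.327200: f=0.508910 → u ← -1.327200 + 0.13·0.508910 = -1.261042
t=0.260000, u=-1.261042: f=0.416537 → u ← -1.261042 + 0.13·0.416537 = -1.206892
t=0.390000, u=-1.206892: f=0.285027 → u ← -1.206892 + 0.13·0.285027 = -1.169838
u(0.52) ≈ -1.1698

-1.1698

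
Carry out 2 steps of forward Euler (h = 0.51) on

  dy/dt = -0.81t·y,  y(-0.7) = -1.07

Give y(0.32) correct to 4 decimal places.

Euler: y_{n+1} = y_n + h·f(t_n, y_n).
t=-0.700000, y=-1.070000: f=-0.606690 → y ← -1.070000 + 0.51·(-0.606690) = -1.379412
t=-0.190000, y=-1.379412: f=-0.212291 → y ← -1.379412 + 0.51·(-0.212291) = -1.487681
y(0.32) ≈ -1.4877

-1.4877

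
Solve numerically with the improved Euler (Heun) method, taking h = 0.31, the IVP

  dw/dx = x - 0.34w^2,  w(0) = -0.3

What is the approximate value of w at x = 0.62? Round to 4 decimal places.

Heun: k1 = f(x_n, w_n); k2 = f(x_n + h, w_n + h·k1); w_{n+1} = w_n + (h/2)·(k1 + k2).
x=0.000000, w=-0.300000:
  k1 = f(0.000000, -0.300000) = -0.030600
  k2 = f(0.310000, -0.309486) = 0.277434
  w ← -0.300000 + (0.31/2)·(-0.030600 + 0.277434) = -0.261741
x=0.310000, w=-0.261741:
  k1 = f(0.310000, -0.261741) = 0.286707
  k2 = f(0.620000, -0.172861) = 0.609840
  w ← -0.261741 + (0.31/2)·(0.286707 + 0.609840) = -0.122776
w(0.62) ≈ -0.1228

-0.1228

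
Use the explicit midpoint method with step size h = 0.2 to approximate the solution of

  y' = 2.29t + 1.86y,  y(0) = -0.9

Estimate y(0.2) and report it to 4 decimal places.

-1.2513

Midpoint: k1 = f(t_n, y_n); k2 = f(t_n + h/2, y_n + (h/2)·k1); y_{n+1} = y_n + h·k2.
t=0.000000, y=-0.900000:
  k1 = f(0.000000, -0.900000) = -1.674000
  k2 = f(0.100000, -1.067400) = -1.756364
  y ← -0.900000 + 0.2·(-1.756364) = -1.251273
y(0.2) ≈ -1.2513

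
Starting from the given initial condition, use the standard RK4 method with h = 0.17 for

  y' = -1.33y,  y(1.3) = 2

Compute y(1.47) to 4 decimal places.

RK4: k1 = f(x_n, y_n); k2 = f(x_n + h/2, y_n + (h/2)·k1); k3 = f(x_n + h/2, y_n + (h/2)·k2); k4 = f(x_n + h, y_n + h·k3); y_{n+1} = y_n + (h/6)·(k1 + 2k2 + 2k3 + k4).
x=1.300000, y=2.000000:
  k1 = f(1.300000, 2.000000) = -2.660000
  k2 = f(1.385000, 1.773900) = -2.359287
  k3 = f(1.385000, 1.799461) = -2.393283
  k4 = f(1.470000, 1.593142) = -2.118879
  y ← 2.000000 + (0.17/6)·(k1 + 2k2 + 2k3 + k4) = 1.595286
y(1.47) ≈ 1.5953

1.5953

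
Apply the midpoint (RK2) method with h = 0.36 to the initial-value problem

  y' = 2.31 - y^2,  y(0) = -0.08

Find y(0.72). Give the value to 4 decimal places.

1.1565

Midpoint: k1 = f(s_n, y_n); k2 = f(s_n + h/2, y_n + (h/2)·k1); y_{n+1} = y_n + h·k2.
s=0.000000, y=-0.080000:
  k1 = f(0.000000, -0.080000) = 2.303600
  k2 = f(0.180000, 0.334648) = 2.198011
  y ← -0.080000 + 0.36·2.198011 = 0.711284
s=0.360000, y=0.711284:
  k1 = f(0.360000, 0.711284) = 1.804075
  k2 = f(0.540000, 1.036017) = 1.236668
  y ← 0.711284 + 0.36·1.236668 = 1.156484
y(0.72) ≈ 1.1565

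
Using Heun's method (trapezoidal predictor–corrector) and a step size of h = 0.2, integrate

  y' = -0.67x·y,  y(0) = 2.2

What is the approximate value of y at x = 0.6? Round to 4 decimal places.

Heun: k1 = f(x_n, y_n); k2 = f(x_n + h, y_n + h·k1); y_{n+1} = y_n + (h/2)·(k1 + k2).
x=0.000000, y=2.200000:
  k1 = f(0.000000, 2.200000) = 0.000000
  k2 = f(0.200000, 2.200000) = -0.294800
  y ← 2.200000 + (0.2/2)·(0.000000 + (-0.294800)) = 2.170520
x=0.200000, y=2.170520:
  k1 = f(0.200000, 2.170520) = -0.290850
  k2 = f(0.400000, 2.112350) = -0.566110
  y ← 2.170520 + (0.2/2)·(-0.290850 + (-0.566110)) = 2.084824
x=0.400000, y=2.084824:
  k1 = f(0.400000, 2.084824) = -0.558733
  k2 = f(0.600000, 1.973077) = -0.793177
  y ← 2.084824 + (0.2/2)·(-0.558733 + (-0.793177)) = 1.949633
y(0.6) ≈ 1.9496

1.9496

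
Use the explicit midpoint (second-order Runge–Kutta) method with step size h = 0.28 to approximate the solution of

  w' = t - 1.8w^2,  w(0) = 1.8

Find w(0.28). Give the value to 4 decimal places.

1.3517

Midpoint: k1 = f(t_n, w_n); k2 = f(t_n + h/2, w_n + (h/2)·k1); w_{n+1} = w_n + h·k2.
t=0.000000, w=1.800000:
  k1 = f(0.000000, 1.800000) = -5.832000
  k2 = f(0.140000, 0.983520) = -1.601161
  w ← 1.800000 + 0.28·(-1.601161) = 1.351675
w(0.28) ≈ 1.3517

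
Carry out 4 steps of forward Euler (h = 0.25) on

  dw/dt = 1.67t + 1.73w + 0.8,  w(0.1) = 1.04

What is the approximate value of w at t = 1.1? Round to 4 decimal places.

Euler: w_{n+1} = w_n + h·f(t_n, w_n).
t=0.100000, w=1.040000: f=2.766200 → w ← 1.040000 + 0.25·2.766200 = 1.731550
t=0.350000, w=1.731550: f=4.380082 → w ← 1.731550 + 0.25·4.380082 = 2.826570
t=0.600000, w=2.826570: f=6.691967 → w ← 2.826570 + 0.25·6.691967 = 4.499562
t=0.850000, w=4.499562: f=10.003742 → w ← 4.499562 + 0.25·10.003742 = 7.000498
w(1.1) ≈ 7.0005

7.0005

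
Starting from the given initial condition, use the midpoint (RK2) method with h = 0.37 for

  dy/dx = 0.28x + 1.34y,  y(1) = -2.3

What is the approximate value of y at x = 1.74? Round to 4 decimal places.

Midpoint: k1 = f(x_n, y_n); k2 = f(x_n + h/2, y_n + (h/2)·k1); y_{n+1} = y_n + h·k2.
x=1.000000, y=-2.300000:
  k1 = f(1.000000, -2.300000) = -2.802000
  k2 = f(1.185000, -2.818370) = -3.444816
  y ← -2.300000 + 0.37·(-3.444816) = -3.574582
x=1.370000, y=-3.574582:
  k1 = f(1.370000, -3.574582) = -4.406340
  k2 = f(1.555000, -4.389755) = -5.446871
  y ← -3.574582 + 0.37·(-5.446871) = -5.589924
y(1.74) ≈ -5.5899

-5.5899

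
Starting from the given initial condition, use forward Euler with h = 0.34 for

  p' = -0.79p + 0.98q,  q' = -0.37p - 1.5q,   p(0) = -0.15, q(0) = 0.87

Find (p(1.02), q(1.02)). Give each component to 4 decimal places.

Euler on (p,q): p_{n+1} = p_n + h·p', q_{n+1} = q_n + h·q'.
0.000000: (-0.150000, 0.870000); f=(0.971100, -1.249500) → (0.180174, 0.445170)
0.340000: (0.180174, 0.445170); f=(0.293929, -0.734419) → (0.280110, 0.195467)
0.680000: (0.280110, 0.195467); f=(-0.029729, -0.396842) → (0.270002, 0.060541)
(p(1.02), q(1.02)) ≈ (0.2700, 0.0605)

0.2700, 0.0605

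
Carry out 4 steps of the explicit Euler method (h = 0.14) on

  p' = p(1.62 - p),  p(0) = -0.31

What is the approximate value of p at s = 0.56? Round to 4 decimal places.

Euler: p_{n+1} = p_n + h·f(s_n, p_n).
s=0.000000, p=-0.310000: f=-0.598300 → p ← -0.310000 + 0.14·(-0.598300) = -0.393762
s=0.140000, p=-0.393762: f=-0.792943 → p ← -0.393762 + 0.14·(-0.792943) = -0.504774
s=0.280000, p=-0.504774: f=-1.072531 → p ← -0.504774 + 0.14·(-1.072531) = -0.654928
s=0.420000, p=-0.654928: f=-1.489915 → p ← -0.654928 + 0.14·(-1.489915) = -0.863516
p(0.56) ≈ -0.8635

-0.8635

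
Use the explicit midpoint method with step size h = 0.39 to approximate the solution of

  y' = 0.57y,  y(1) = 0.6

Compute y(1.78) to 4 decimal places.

0.9330

Midpoint: k1 = f(x_n, y_n); k2 = f(x_n + h/2, y_n + (h/2)·k1); y_{n+1} = y_n + h·k2.
x=1.000000, y=0.600000:
  k1 = f(1.000000, 0.600000) = 0.342000
  k2 = f(1.195000, 0.666690) = 0.380013
  y ← 0.600000 + 0.39·0.380013 = 0.748205
x=1.390000, y=0.748205:
  k1 = f(1.390000, 0.748205) = 0.426477
  k2 = f(1.585000, 0.831368) = 0.473880
  y ← 0.748205 + 0.39·0.473880 = 0.933018
y(1.78) ≈ 0.9330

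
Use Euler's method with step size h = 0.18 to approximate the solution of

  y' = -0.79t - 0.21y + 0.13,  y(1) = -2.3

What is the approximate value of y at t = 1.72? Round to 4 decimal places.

-2.5701

Euler: y_{n+1} = y_n + h·f(t_n, y_n).
t=1.000000, y=-2.300000: f=-0.177000 → y ← -2.300000 + 0.18·(-0.177000) = -2.331860
t=1.180000, y=-2.331860: f=-0.312509 → y ← -2.331860 + 0.18·(-0.312509) = -2.388112
t=1.360000, y=-2.388112: f=-0.442897 → y ← -2.388112 + 0.18·(-0.442897) = -2.467833
t=1.540000, y=-2.467833: f=-0.568355 → y ← -2.467833 + 0.18·(-0.568355) = -2.570137
y(1.72) ≈ -2.5701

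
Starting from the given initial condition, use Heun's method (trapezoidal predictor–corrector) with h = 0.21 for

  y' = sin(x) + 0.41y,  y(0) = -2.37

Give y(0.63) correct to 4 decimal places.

Heun: k1 = f(x_n, y_n); k2 = f(x_n + h, y_n + h·k1); y_{n+1} = y_n + (h/2)·(k1 + k2).
x=0.000000, y=-2.370000:
  k1 = f(0.000000, -2.370000) = -0.971700
  k2 = f(0.210000, -2.574057) = -0.846903
  y ← -2.370000 + (0.21/2)·(-0.971700 + (-0.846903)) = -2.560953
x=0.210000, y=-2.560953:
  k1 = f(0.210000, -2.560953) = -0.841531
  k2 = f(0.420000, -2.737675) = -0.714686
  y ← -2.560953 + (0.21/2)·(-0.841531 + (-0.714686)) = -2.724356
x=0.420000, y=-2.724356:
  k1 = f(0.420000, -2.724356) = -0.709226
  k2 = f(0.630000, -2.873294) = -0.588906
  y ← -2.724356 + (0.21/2)·(-0.709226 + (-0.588906)) = -2.860660
y(0.63) ≈ -2.8607

-2.8607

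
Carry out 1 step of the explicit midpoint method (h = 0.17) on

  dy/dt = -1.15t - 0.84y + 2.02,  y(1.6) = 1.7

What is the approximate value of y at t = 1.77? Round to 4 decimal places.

1.4864

Midpoint: k1 = f(t_n, y_n); k2 = f(t_n + h/2, y_n + (h/2)·k1); y_{n+1} = y_n + h·k2.
t=1.600000, y=1.700000:
  k1 = f(1.600000, 1.700000) = -1.248000
  k2 = f(1.685000, 1.593920) = -1.256643
  y ← 1.700000 + 0.17·(-1.256643) = 1.486371
y(1.77) ≈ 1.4864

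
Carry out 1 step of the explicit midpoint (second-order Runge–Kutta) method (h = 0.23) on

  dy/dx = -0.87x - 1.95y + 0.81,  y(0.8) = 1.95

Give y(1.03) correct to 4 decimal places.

Midpoint: k1 = f(x_n, y_n); k2 = f(x_n + h/2, y_n + (h/2)·k1); y_{n+1} = y_n + h·k2.
x=0.800000, y=1.950000:
  k1 = f(0.800000, 1.950000) = -3.688500
  k2 = f(0.915000, 1.525822) = -2.961404
  y ← 1.950000 + 0.23·(-2.961404) = 1.268877
y(1.03) ≈ 1.2689

1.2689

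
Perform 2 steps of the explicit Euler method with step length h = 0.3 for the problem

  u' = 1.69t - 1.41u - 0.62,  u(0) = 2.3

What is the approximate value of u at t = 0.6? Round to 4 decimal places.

Euler: u_{n+1} = u_n + h·f(t_n, u_n).
t=0.000000, u=2.300000: f=-3.863000 → u ← 2.300000 + 0.3·(-3.863000) = 1.141100
t=0.300000, u=1.141100: f=-1.721951 → u ← 1.141100 + 0.3·(-1.721951) = 0.624515
u(0.6) ≈ 0.6245

0.6245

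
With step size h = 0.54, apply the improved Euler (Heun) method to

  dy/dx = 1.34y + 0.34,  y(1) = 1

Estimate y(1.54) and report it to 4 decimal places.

Heun: k1 = f(x_n, y_n); k2 = f(x_n + h, y_n + h·k1); y_{n+1} = y_n + (h/2)·(k1 + k2).
x=1.000000, y=1.000000:
  k1 = f(1.000000, 1.000000) = 1.680000
  k2 = f(1.540000, 1.907200) = 2.895648
  y ← 1.000000 + (0.54/2)·(1.680000 + 2.895648) = 2.235425
y(1.54) ≈ 2.2354

2.2354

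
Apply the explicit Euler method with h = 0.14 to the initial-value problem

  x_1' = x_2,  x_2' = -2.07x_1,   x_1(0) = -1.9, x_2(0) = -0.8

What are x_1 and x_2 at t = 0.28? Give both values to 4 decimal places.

Euler on (x_1,x_2): x_1_{n+1} = x_1_n + h·x_1', x_2_{n+1} = x_2_n + h·x_2'.
0.000000: (-1.900000, -0.800000); f=(-0.800000, 3.933000) → (-2.012000, -0.249380)
0.140000: (-2.012000, -0.249380); f=(-0.249380, 4.164840) → (-2.046913, 0.333698)
(x_1(0.28), x_2(0.28)) ≈ (-2.0469, 0.3337)

-2.0469, 0.3337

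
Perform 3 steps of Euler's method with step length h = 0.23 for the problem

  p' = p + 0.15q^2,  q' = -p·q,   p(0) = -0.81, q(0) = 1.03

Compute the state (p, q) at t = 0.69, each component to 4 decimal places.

-1.3118, 1.8789

Euler on (p,q): p_{n+1} = p_n + h·p', q_{n+1} = q_n + h·q'.
0.000000: (-0.810000, 1.030000); f=(-0.650865, 0.834300) → (-0.959699, 1.221889)
0.230000: (-0.959699, 1.221889); f=(-0.735747, 1.172646) → (-1.128921, 1.491597)
0.460000: (-1.128921, 1.491597); f=(-0.795191, 1.683895) → (-1.311815, 1.878893)
(p(0.69), q(0.69)) ≈ (-1.3118, 1.8789)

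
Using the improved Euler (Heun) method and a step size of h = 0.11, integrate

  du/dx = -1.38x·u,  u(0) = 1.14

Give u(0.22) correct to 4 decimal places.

Heun: k1 = f(x_n, u_n); k2 = f(x_n + h, u_n + h·k1); u_{n+1} = u_n + (h/2)·(k1 + k2).
x=0.000000, u=1.140000:
  k1 = f(0.000000, 1.140000) = 0.000000
  k2 = f(0.110000, 1.140000) = -0.173052
  u ← 1.140000 + (0.11/2)·(0.000000 + (-0.173052)) = 1.130482
x=0.110000, u=1.130482:
  k1 = f(0.110000, 1.130482) = -0.171607
  k2 = f(0.220000, 1.111605) = -0.337483
  u ← 1.130482 + (0.11/2)·(-0.171607 + (-0.337483)) = 1.102482
u(0.22) ≈ 1.1025

1.1025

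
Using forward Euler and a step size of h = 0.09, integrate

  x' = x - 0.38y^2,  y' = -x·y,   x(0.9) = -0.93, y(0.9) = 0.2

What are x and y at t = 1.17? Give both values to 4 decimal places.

-1.2097, 0.2601

Euler on (x,y): x_{n+1} = x_n + h·x', y_{n+1} = y_n + h·y'.
0.900000: (-0.930000, 0.200000); f=(-0.945200, 0.186000) → (-1.015068, 0.216740)
0.990000: (-1.015068, 0.216740); f=(-1.032919, 0.220006) → (-1.108031, 0.236541)
1.080000: (-1.108031, 0.236541); f=(-1.129292, 0.262094) → (-1.209667, 0.260129)
(x(1.17), y(1.17)) ≈ (-1.2097, 0.2601)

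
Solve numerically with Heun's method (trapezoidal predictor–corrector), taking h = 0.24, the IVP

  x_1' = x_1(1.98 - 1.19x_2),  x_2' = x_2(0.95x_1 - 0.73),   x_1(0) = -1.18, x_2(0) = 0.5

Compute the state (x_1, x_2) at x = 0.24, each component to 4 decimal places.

-1.6873, 0.3148

Heun on (x_1,x_2): k1 = f(x_n, state_n); k2 = f(x_n + h, state_n + h·k1); state_{n+1} = state_n + (h/2)·(k1 + k2).
0.000000: (-1.180000, 0.500000)
  k1 = (-1.634300, -0.925500)
  predictor → (-1.572232, 0.277880)
  k2 = (-2.593118, -0.617900)
  → (-1.687290, 0.314792)
(x_1(0.24), x_2(0.24)) ≈ (-1.6873, 0.3148)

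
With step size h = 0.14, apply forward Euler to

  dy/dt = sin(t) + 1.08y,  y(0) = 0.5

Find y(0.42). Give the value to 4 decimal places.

0.8240

Euler: y_{n+1} = y_n + h·f(t_n, y_n).
t=0.000000, y=0.500000: f=0.540000 → y ← 0.500000 + 0.14·0.540000 = 0.575600
t=0.140000, y=0.575600: f=0.761191 → y ← 0.575600 + 0.14·0.761191 = 0.682167
t=0.280000, y=0.682167: f=1.013096 → y ← 0.682167 + 0.14·1.013096 = 0.824000
y(0.42) ≈ 0.8240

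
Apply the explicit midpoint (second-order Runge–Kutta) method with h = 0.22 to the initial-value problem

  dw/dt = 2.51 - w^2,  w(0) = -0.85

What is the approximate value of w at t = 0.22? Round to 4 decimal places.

Midpoint: k1 = f(t_n, w_n); k2 = f(t_n + h/2, w_n + (h/2)·k1); w_{n+1} = w_n + h·k2.
t=0.000000, w=-0.850000:
  k1 = f(0.000000, -0.850000) = 1.787500
  k2 = f(0.110000, -0.653375) = 2.083101
  w ← -0.850000 + 0.22·2.083101 = -0.391718
w(0.22) ≈ -0.3917

-0.3917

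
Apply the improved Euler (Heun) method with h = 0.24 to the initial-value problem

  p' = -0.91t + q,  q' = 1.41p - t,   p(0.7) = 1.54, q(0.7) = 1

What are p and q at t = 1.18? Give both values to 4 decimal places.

Heun on (p,q): k1 = f(t_n, state_n); k2 = f(t_n + h, state_n + h·k1); state_{n+1} = state_n + (h/2)·(k1 + k2).
0.700000: (1.540000, 1.000000)
  k1 = (0.363000, 1.471400)
  predictor → (1.627120, 1.353136)
  k2 = (0.497736, 1.354239)
  → (1.643288, 1.339077)
0.940000: (1.643288, 1.339077)
  k1 = (0.483677, 1.377037)
  predictor → (1.759371, 1.669565)
  k2 = (0.595765, 1.300713)
  → (1.772821, 1.660407)
(p(1.18), q(1.18)) ≈ (1.7728, 1.6604)

1.7728, 1.6604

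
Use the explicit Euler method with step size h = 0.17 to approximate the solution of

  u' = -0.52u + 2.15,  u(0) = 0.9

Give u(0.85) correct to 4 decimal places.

2.0983

Euler: u_{n+1} = u_n + h·f(t_n, u_n).
t=0.000000, u=0.900000: f=1.682000 → u ← 0.900000 + 0.17·1.682000 = 1.185940
t=0.170000, u=1.185940: f=1.533311 → u ← 1.185940 + 0.17·1.533311 = 1.446603
t=0.340000, u=1.446603: f=1.397766 → u ← 1.446603 + 0.17·1.397766 = 1.684223
t=0.510000, u=1.684223: f=1.274204 → u ← 1.684223 + 0.17·1.274204 = 1.900838
t=0.680000, u=1.900838: f=1.161564 → u ← 1.900838 + 0.17·1.161564 = 2.098304
u(0.85) ≈ 2.0983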